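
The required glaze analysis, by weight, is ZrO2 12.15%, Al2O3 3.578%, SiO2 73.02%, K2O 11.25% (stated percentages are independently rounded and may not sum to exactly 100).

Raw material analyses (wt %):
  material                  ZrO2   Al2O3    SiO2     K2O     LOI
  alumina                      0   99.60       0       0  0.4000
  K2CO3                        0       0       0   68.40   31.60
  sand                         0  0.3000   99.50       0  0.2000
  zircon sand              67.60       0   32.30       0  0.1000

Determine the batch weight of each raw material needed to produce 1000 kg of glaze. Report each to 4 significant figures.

Batch per 1000 kg glaze:
  alumina: 33.89 kg
  K2CO3: 164.5 kg
  sand: 675.5 kg
  zircon sand: 179.7 kg
Total batch = 1054 kg; LOI loss = 53.65 kg; yield = 94.91%

Mid-chain values are printed with 4-significant-digit rounding across the worked steps — the working math carries full precision from start to finish; each reported number is rounded a single time — derived quantities, including net glass mass, ignition loss, totals, the four compositions, the yield, are re-derived starting from the weights for 1000 kg of glass at full precision, precisely as stated by the problem or the answer.
Target masses of each oxide per 1000 kg glaze:
  ZrO2: 12.15% × 1000 = 121.5 kg
  Al2O3: 3.578% × 1000 = 35.78 kg
  SiO2: 73.02% × 1000 = 730.2 kg
  K2O: 11.25% × 1000 = 112.5 kg
Verifying the oxide balance given the weights on record, versus the basis set out (each sum matches its target mass inside rounding margins):
  ZrO2: 179.7·0.6760 = 121.5 kg (target 121.5 kg)
  Al2O3: 33.89·0.9960 + 675.5·0.003000 = 35.78 kg (target 35.78 kg)
  SiO2: 675.5·0.9950 + 179.7·0.3230 = 730.2 kg (target 730.2 kg)
  K2O: 164.5·0.6840 = 112.5 kg (target 112.5 kg)
Glass-mass sanity pass: batch total minus LOI = 999.9 kg (per-oxide target masses sum to 1000 kg; stated basis 1000 kg — deltas are rounding alone).
Whole-batch sum: Σ batch = 1054 kg; the LOI term Σ batch·LOI equals 53.65 kg; the yield ratio, glass ÷ batch: 94.91%.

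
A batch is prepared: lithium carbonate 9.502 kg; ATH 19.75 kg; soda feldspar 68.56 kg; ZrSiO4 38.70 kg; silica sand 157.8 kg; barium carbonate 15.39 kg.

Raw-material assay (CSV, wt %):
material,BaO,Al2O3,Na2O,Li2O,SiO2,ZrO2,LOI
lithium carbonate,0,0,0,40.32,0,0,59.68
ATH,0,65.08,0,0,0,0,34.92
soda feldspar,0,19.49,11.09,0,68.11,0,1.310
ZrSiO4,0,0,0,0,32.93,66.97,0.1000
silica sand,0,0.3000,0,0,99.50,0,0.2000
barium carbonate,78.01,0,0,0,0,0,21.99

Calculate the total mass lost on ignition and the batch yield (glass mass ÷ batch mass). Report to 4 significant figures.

LOI loss = 17.20 kg; glass = 292.5 kg; yield = 94.44%

All internal work carries full float precision end to end. Values along the way are shown with 4-significant-digit rounding alongside each step; each reported result is rounded a single time. Derived quantities are rebuilt from the batch weights per 292.5 kg of glass at full precision (the yield, glass mass, the six compositions, LOI, the totals), precisely as stated by question or answer.
Loss on ignition, line by line:
  lithium carbonate: 9.502 × 0.5968 = 5.671 kg
  ATH: 19.75 × 0.3492 = 6.897 kg
  soda feldspar: 68.56 × 0.01310 = 0.8981 kg
  ZrSiO4: 38.70 × 0.001000 = 0.03870 kg
  silica sand: 157.8 × 0.002000 = 0.3156 kg
  barium carbonate: 15.39 × 0.2199 = 3.384 kg
Total LOI = 17.20 kg
Glass = batch − LOI = 309.7 − 17.20 = 292.5 kg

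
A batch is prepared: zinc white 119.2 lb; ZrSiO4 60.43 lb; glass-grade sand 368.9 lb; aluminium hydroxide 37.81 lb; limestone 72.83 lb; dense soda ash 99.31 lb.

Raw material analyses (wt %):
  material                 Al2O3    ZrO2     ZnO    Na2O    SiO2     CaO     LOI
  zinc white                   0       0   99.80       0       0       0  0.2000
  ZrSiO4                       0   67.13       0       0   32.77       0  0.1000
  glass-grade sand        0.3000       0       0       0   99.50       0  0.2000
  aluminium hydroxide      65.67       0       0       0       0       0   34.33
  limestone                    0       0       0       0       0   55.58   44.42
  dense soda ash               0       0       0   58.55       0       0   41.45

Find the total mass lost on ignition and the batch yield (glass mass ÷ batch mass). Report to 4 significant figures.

LOI loss = 87.53 lb; glass = 670.9 lb; yield = 88.46%

The working math runs at full precision end to end — working values appear rounded off to 4 significant figures between the steps; every reported value is rounded only once; all derived quantities (the totals, the yield, LOI, six oxide percentages, glass mass) are re-derived in exact precision using the weight values on 670.9 lb of glass precisely as stated by the problem or the answer.
LOI of each material in turn:
  zinc white: 119.2 × 0.002000 = 0.2384 lb
  ZrSiO4: 60.43 × 0.001000 = 0.06043 lb
  glass-grade sand: 368.9 × 0.002000 = 0.7378 lb
  aluminium hydroxide: 37.81 × 0.3433 = 12.98 lb
  limestone: 72.83 × 0.4442 = 32.35 lb
  dense soda ash: 99.31 × 0.4145 = 41.16 lb
Total LOI = 87.53 lb
Glass = batch − LOI = 758.5 − 87.53 = 670.9 lb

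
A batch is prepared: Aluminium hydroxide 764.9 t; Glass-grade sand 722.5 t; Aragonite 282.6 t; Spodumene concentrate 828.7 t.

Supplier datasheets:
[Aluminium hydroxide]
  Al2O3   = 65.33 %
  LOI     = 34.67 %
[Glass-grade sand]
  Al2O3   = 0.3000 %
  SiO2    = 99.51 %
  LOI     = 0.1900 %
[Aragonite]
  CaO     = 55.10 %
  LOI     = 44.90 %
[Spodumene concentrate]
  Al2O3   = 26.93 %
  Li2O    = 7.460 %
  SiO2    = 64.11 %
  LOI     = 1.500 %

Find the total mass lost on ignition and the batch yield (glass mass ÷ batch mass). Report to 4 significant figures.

The working math holds exact precision at every stage; working values are shown (rounded to 4 significant digits) at each printed step — exactly one rounding goes into each reported figure — derived quantities (ignition loss, totals, the yield, the four compositions, glass mass) are computed starting from the weights for 2193 t of glass at full float precision, as quoted within the problem or the answer.
LOI of each material in turn:
  Aluminium hydroxide: 764.9 × 0.3467 = 265.2 t
  Glass-grade sand: 722.5 × 0.001900 = 1.373 t
  Aragonite: 282.6 × 0.4490 = 126.9 t
  Spodumene concentrate: 828.7 × 0.01500 = 12.43 t
Total LOI = 405.9 t
Glass = batch − LOI = 2599 − 405.9 = 2193 t

LOI loss = 405.9 t; glass = 2193 t; yield = 84.38%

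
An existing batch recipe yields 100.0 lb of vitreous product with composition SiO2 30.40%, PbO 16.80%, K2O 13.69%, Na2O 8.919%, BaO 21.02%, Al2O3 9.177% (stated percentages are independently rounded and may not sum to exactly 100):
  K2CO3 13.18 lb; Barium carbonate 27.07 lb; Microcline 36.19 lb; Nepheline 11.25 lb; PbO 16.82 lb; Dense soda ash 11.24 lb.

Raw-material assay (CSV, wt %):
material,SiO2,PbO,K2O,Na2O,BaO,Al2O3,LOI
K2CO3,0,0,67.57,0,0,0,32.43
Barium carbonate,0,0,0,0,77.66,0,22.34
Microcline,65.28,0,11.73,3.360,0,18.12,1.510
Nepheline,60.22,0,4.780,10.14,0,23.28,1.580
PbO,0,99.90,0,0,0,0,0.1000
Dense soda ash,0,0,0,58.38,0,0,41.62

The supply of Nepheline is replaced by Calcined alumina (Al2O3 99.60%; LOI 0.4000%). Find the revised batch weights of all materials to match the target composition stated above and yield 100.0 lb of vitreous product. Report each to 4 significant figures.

All arithmetic maintains exact precision all the way through; intermediates are shown, rounded to four significant digits, on the page — each reported result is rounded a single time; the derived quantities (yield, totals, the six compositions, ignition loss, net glass mass) are recomputed in full float precision starting from the weights at 100.0 lb of glass precisely as stated by either problem or answer.
The oxide mass targets at 100.0 lb vitreous product:
  SiO2: 30.40% × 100.0 = 30.40 lb
  PbO: 16.80% × 100.0 = 16.80 lb
  K2O: 13.69% × 100.0 = 13.69 lb
  Na2O: 8.919% × 100.0 = 8.919 lb
  BaO: 21.02% × 100.0 = 21.02 lb
  Al2O3: 9.177% × 100.0 = 9.177 lb
Mass-balance tally per oxide from the weights as reported, on the stated basis (sums match the target masses net of answer rounding effects):
  SiO2: 46.57·0.6528 = 30.40 lb (target 30.40 lb)
  PbO: 16.82·0.9990 = 16.80 lb (target 16.80 lb)
  K2O: 12.18·0.6757 + 46.57·0.1173 = 13.69 lb (target 13.69 lb)
  Na2O: 46.57·0.03360 + 12.60·0.5838 = 8.921 lb (target 8.919 lb)
  BaO: 27.07·0.7766 = 21.02 lb (target 21.02 lb)
  Al2O3: 46.57·0.1812 + 0.7417·0.9960 = 9.177 lb (target 9.177 lb)
The glass-mass cross-check: total batch − LOI = 100.0 lb (summing oxide targets gives 100.0 lb; against the stated basis, 100.0 lb — differing by rounding only).
Batch total: Σ batch = 116.0 lb; ignition loss, Σ(batch × LOI) = 15.96 lb; yield: glass divided by total = 86.24%.

Revised batch per 100.0 lb vitreous product:
  K2CO3: 12.18 lb
  Barium carbonate: 27.07 lb
  Microcline: 46.57 lb
  Calcined alumina: 0.7417 lb
  PbO: 16.82 lb
  Dense soda ash: 12.60 lb
Total batch = 116.0 lb; LOI loss = 15.96 lb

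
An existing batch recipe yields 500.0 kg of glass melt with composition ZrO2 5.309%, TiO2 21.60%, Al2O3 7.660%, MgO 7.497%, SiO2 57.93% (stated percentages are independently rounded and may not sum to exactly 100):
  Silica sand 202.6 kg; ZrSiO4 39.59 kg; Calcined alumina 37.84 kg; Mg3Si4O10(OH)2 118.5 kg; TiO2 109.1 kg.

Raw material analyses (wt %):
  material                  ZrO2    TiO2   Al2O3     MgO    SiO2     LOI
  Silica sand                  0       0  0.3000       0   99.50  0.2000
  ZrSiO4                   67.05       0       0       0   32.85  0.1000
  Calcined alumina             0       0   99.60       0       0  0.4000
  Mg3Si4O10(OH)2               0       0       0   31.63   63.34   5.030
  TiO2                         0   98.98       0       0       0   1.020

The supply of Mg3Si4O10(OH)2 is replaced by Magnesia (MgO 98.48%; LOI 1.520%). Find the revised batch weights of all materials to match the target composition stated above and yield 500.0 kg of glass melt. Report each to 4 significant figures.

In-progress results are shown rounded to four significant figures at each printed step. Full precision is held at all times; each reported result undergoes a single rounding — the derived quantities, which include LOI, totals, the yield, five oxide percentages, net glass mass, are computed in full float precision, exactly as printed in problem or answer, using the weight values at 500.0 kg of glass.
Target oxide masses per 500.0 kg glass melt:
  ZrO2: 5.309% × 500.0 = 26.54 kg
  TiO2: 21.60% × 500.0 = 108.0 kg
  Al2O3: 7.660% × 500.0 = 38.30 kg
  MgO: 7.497% × 500.0 = 37.48 kg
  SiO2: 57.93% × 500.0 = 289.6 kg
Balance tally, oxide-wise, applying the batch weights above, on the stated basis (every target is met by its sum once rounding is allowed for):
  ZrO2: 39.59·0.6705 = 26.55 kg (target 26.54 kg)
  TiO2: 109.1·0.9898 = 108.0 kg (target 108.0 kg)
  Al2O3: 278.0·0.003000 + 37.62·0.9960 = 38.30 kg (target 38.30 kg)
  MgO: 38.06·0.9848 = 37.48 kg (target 37.48 kg)
  SiO2: 278.0·0.9950 + 39.59·0.3285 = 289.6 kg (target 289.6 kg)
Glass-mass closure: Σ batch − LOI loss = 499.9 kg (targets for the oxides total 500.0 kg; the stated basis being 500.0 kg — gaps are rounding artifacts).
Batch grand total — Σ batch = 502.4 kg; ignition loss, Σ(batch × LOI) = 2.437 kg; the yield ratio, glass ÷ batch: 99.51%.

Revised batch per 500.0 kg glass melt:
  Silica sand: 278.0 kg
  ZrSiO4: 39.59 kg
  Calcined alumina: 37.62 kg
  Magnesia: 38.06 kg
  TiO2: 109.1 kg
Total batch = 502.4 kg; LOI loss = 2.437 kg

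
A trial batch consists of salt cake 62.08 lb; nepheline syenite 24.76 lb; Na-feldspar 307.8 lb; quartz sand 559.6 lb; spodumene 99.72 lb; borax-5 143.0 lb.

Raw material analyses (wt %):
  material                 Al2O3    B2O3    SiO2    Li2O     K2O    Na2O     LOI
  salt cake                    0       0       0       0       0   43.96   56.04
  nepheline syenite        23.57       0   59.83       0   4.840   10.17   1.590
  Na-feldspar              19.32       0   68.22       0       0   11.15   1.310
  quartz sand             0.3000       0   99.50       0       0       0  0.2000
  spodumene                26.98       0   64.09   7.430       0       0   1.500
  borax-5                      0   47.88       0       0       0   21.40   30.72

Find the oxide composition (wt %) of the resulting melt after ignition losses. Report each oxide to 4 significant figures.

Full precision is kept throughout. The intermediate values appear rounded off to 4 significant digits in the printout — a single rounding produces each reported number. Derived quantities, including totals, ignition loss, the yield, six oxide percentages, glass mass, are rebuilt from the batch weights at 1111 lb of glass at full precision as set out in the problem or answer text.
Oxide masses out of the charge:
  Al2O3: 24.76·0.2357 + 307.8·0.1932 + 559.6·0.003000 + 99.72·0.2698 = 93.89 lb
  B2O3: 143.0·0.4788 = 68.47 lb
  SiO2: 24.76·0.5983 + 307.8·0.6822 + 559.6·0.9950 + 99.72·0.6409 = 845.5 lb
  Li2O: 99.72·0.07430 = 7.409 lb
  K2O: 24.76·0.04840 = 1.198 lb
  Na2O: 62.08·0.4396 + 24.76·0.1017 + 307.8·0.1115 + 143.0·0.2140 = 94.73 lb
LOI: 62.08·0.5604 + 24.76·0.01590 + 307.8·0.01310 + 559.6·0.002000 + 99.72·0.01500 + 143.0·0.3072 = 85.76 lb
Net of LOI, the glass mass = 1197 − 85.76 = 1111 lb (= Σ oxide masses)
wt % = oxide mass / glass mass × 100

Glass mass = 1111 lb (batch 1197 − LOI 85.76).
Composition: Al2O3 8.449%, B2O3 6.162%, SiO2 76.09%, Li2O 0.6668%, K2O 0.1078%, Na2O 8.525%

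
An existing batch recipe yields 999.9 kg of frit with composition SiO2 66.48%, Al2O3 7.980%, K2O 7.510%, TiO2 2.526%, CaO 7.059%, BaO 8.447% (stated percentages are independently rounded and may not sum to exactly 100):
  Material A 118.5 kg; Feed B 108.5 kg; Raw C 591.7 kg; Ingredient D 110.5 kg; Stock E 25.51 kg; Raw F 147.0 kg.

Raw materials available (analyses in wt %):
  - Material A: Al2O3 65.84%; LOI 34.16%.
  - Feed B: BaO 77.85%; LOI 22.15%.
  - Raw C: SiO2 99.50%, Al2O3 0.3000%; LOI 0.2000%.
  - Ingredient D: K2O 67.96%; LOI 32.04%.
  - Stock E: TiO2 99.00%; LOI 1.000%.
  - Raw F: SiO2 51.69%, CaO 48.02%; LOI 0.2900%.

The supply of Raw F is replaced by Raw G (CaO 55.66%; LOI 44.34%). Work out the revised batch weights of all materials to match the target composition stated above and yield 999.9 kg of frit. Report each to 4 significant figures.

Revised batch per 999.9 kg frit:
  Material A: 118.1 kg
  Feed B: 108.5 kg
  Raw C: 668.1 kg
  Ingredient D: 110.5 kg
  Stock E: 25.51 kg
  Raw G: 126.8 kg
Total batch = 1158 kg; LOI loss = 157.6 kg

In-progress results are shown (rounded to four significant digits) across the worked steps; full float precision is maintained at each step. Every reported value receives exactly one rounding — derived quantities are rebuilt in full precision (the totals, the yield, ignition loss, glass mass, the six compositions) starting from the weights for 999.9 kg of glass exactly as printed in question or answer.
Target masses of each oxide per 999.9 kg frit:
  SiO2: 66.48% × 999.9 = 664.7 kg
  Al2O3: 7.980% × 999.9 = 79.79 kg
  K2O: 7.510% × 999.9 = 75.09 kg
  TiO2: 2.526% × 999.9 = 25.26 kg
  CaO: 7.059% × 999.9 = 70.58 kg
  BaO: 8.447% × 999.9 = 84.46 kg
Verifying the oxide balance applying the batch weights above, per the basis as stated (oxide sums agree with the targets modulo rounding of the values):
  SiO2: 668.1·0.9950 = 664.8 kg (target 664.7 kg)
  Al2O3: 118.1·0.6584 + 668.1·0.003000 = 79.76 kg (target 79.79 kg)
  K2O: 110.5·0.6796 = 75.10 kg (target 75.09 kg)
  TiO2: 25.51·0.9900 = 25.25 kg (target 25.26 kg)
  CaO: 126.8·0.5566 = 70.58 kg (target 70.58 kg)
  BaO: 108.5·0.7785 = 84.47 kg (target 84.46 kg)
The glass-mass cross-check: the batch minus its LOI: 999.9 kg (the Σ of target masses is 999.9 kg; stated basis 999.9 kg — gaps are rounding artifacts).
Summing the batch: Σ batch = 1158 kg; the LOI term Σ batch·LOI equals 157.6 kg; yield, glass over the total, = 86.39%.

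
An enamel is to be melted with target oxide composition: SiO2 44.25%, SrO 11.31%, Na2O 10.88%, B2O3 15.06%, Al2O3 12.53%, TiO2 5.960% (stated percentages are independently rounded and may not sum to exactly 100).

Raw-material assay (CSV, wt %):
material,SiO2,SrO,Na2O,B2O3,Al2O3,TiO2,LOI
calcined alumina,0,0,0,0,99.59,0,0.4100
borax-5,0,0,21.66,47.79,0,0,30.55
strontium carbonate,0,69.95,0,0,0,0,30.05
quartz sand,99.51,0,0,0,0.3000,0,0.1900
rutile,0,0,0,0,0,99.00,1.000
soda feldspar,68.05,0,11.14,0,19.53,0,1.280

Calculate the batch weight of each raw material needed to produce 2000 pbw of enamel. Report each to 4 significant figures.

Batch per 2000 pbw enamel:
  calcined alumina: 107.7 pbw
  borax-5: 630.3 pbw
  strontium carbonate: 323.4 pbw
  quartz sand: 391.6 pbw
  rutile: 120.4 pbw
  soda feldspar: 727.9 pbw
Total batch = 2301 pbw; LOI loss = 301.4 pbw; yield = 86.90%

Intermediates appear rounded to 4 significant figures alongside each step; all arithmetic carries full float precision at every stage; each reported number is rounded once only. Derived quantities, including ignition loss, totals, the yield, net glass mass, the six compositions, are rebuilt from the batch weights on 2000 pbw of glass in full precision, as given in the problem or the answer.
Target oxide masses per 2000 pbw enamel:
  SiO2: 44.25% × 2000 = 885.0 pbw
  SrO: 11.31% × 2000 = 226.2 pbw
  Na2O: 10.88% × 2000 = 217.6 pbw
  B2O3: 15.06% × 2000 = 301.2 pbw
  Al2O3: 12.53% × 2000 = 250.6 pbw
  TiO2: 5.960% × 2000 = 119.2 pbw
Mass-balance tally per oxide with the batch weights as given, against the basis in use (each sum matches its target mass inside rounding margins):
  SiO2: 391.6·0.9951 + 727.9·0.6805 = 885.0 pbw (target 885.0 pbw)
  SrO: 323.4·0.6995 = 226.2 pbw (target 226.2 pbw)
  Na2O: 630.3·0.2166 + 727.9·0.1114 = 217.6 pbw (target 217.6 pbw)
  B2O3: 630.3·0.4779 = 301.2 pbw (target 301.2 pbw)
  Al2O3: 107.7·0.9959 + 391.6·0.003000 + 727.9·0.1953 = 250.6 pbw (target 250.6 pbw)
  TiO2: 120.4·0.9900 = 119.2 pbw (target 119.2 pbw)
Glass-mass sanity pass: net batch after ignition = 2000 pbw (the Σ of target masses is 2000 pbw; against the stated basis, 2000 pbw — any gap is answer rounding).
Adding the batch up: Σ batch = 2301 pbw; ignition loss, Σ(batch × LOI) = 301.4 pbw; glass ÷ batch gives a yield of 86.90%.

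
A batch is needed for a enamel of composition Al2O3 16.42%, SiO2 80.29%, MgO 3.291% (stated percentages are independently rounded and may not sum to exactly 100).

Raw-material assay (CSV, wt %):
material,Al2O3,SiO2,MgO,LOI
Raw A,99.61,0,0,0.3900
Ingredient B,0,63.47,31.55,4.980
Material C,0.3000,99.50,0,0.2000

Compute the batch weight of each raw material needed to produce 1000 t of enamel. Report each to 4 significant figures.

All arithmetic carries full precision all the way through — intermediates are printed (rounded to four significant digits) in the printout; each reported result is rounded once only — all derived quantities are rebuilt at exact precision (the totals, three oxide percentages, net glass mass, yield, LOI) from the batch weights on 1000 t of glass, precisely as stated by the question or the answer.
Target masses of each oxide per 1000 t enamel:
  Al2O3: 16.42% × 1000 = 164.2 t
  SiO2: 80.29% × 1000 = 802.9 t
  MgO: 3.291% × 1000 = 32.91 t
Balance tally, oxide-wise, from the weights as reported, relative to the basis at hand (every target is met by its sum up to rounding of the answer):
  Al2O3: 162.6·0.9961 + 740.4·0.003000 = 164.2 t (target 164.2 t)
  SiO2: 104.3·0.6347 + 740.4·0.9950 = 802.9 t (target 802.9 t)
  MgO: 104.3·0.3155 = 32.91 t (target 32.91 t)
Glass-mass closure: total batch − LOI = 1000 t (the targets, summed, come to 1000 t; basis as stated: 1000 t — rounding explains the deltas).
Summing the batch: Σ batch = 1007 t; Σ batch·LOI gives LOI loss = 7.309 t; yield, glass over the total, = 99.27%.

Batch per 1000 t enamel:
  Raw A: 162.6 t
  Ingredient B: 104.3 t
  Material C: 740.4 t
Total batch = 1007 t; LOI loss = 7.309 t; yield = 99.27%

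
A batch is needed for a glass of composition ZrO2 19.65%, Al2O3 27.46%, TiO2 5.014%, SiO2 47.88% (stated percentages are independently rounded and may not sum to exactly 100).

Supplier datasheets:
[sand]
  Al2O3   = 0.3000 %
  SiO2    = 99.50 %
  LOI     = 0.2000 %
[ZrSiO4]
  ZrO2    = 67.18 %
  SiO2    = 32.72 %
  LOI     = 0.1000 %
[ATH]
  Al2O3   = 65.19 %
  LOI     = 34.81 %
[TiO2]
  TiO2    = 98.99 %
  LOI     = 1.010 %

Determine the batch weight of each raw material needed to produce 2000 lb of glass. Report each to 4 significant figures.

Intermediates are printed, rounded to four significant digits, when written out — all internal work carries exact precision at every stage — exactly one rounding goes into every reported result; derived quantities, which include yield, totals, glass mass, LOI, the four compositions, are computed at full float precision, as set out in either problem or answer, using the weight values on 2000 lb of glass.
Oxide-by-oxide targets in 2000 lb glass:
  ZrO2: 19.65% × 2000 = 393.0 lb
  Al2O3: 27.46% × 2000 = 549.2 lb
  TiO2: 5.014% × 2000 = 100.3 lb
  SiO2: 47.88% × 2000 = 957.6 lb
Sums-versus-targets review with the batch weights as given, versus the basis set out (each sum matches its target mass given rounding of the digits):
  ZrO2: 585.0·0.6718 = 393.0 lb (target 393.0 lb)
  Al2O3: 770.0·0.003000 + 838.9·0.6519 = 549.2 lb (target 549.2 lb)
  TiO2: 101.3·0.9899 = 100.3 lb (target 100.3 lb)
  SiO2: 770.0·0.9950 + 585.0·0.3272 = 957.6 lb (target 957.6 lb)
The glass-mass cross-check: whole batch net of LOI = 2000 lb (the Σ of target masses is 2000 lb; the stated basis being 2000 lb — gaps are rounding artifacts).
Whole-batch sum: Σ batch = 2295 lb; Σ batch·LOI gives LOI loss = 295.2 lb; the yield ratio, glass ÷ batch: 87.14%.

Batch per 2000 lb glass:
  sand: 770.0 lb
  ZrSiO4: 585.0 lb
  ATH: 838.9 lb
  TiO2: 101.3 lb
Total batch = 2295 lb; LOI loss = 295.2 lb; yield = 87.14%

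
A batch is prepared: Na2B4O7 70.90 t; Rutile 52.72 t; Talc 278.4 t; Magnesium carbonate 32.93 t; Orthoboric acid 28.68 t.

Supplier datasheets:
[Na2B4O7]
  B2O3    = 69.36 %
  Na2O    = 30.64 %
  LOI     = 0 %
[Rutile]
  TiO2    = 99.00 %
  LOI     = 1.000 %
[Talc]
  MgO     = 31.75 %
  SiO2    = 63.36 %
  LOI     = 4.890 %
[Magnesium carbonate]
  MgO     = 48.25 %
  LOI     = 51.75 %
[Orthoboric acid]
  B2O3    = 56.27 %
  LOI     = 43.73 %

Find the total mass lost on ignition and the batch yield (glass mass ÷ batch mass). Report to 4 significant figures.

LOI loss = 43.72 t; glass = 419.9 t; yield = 90.57%

Values along the way are printed rounded to four significant digits when written out. All arithmetic keeps exact precision at every stage — exactly one rounding lands on every reported number; all derived quantities, including the yield, ignition loss, totals, five oxide percentages, glass mass, are computed from the weighed amounts on 419.9 t of glass in full precision exactly as shown in either problem or answer.
Ignition loss by material:
  Na2B4O7: 70.90 × 0 = 0 t
  Rutile: 52.72 × 0.01000 = 0.5272 t
  Talc: 278.4 × 0.04890 = 13.61 t
  Magnesium carbonate: 32.93 × 0.5175 = 17.04 t
  Orthoboric acid: 28.68 × 0.4373 = 12.54 t
Total LOI = 43.72 t
Glass = batch − LOI = 463.6 − 43.72 = 419.9 t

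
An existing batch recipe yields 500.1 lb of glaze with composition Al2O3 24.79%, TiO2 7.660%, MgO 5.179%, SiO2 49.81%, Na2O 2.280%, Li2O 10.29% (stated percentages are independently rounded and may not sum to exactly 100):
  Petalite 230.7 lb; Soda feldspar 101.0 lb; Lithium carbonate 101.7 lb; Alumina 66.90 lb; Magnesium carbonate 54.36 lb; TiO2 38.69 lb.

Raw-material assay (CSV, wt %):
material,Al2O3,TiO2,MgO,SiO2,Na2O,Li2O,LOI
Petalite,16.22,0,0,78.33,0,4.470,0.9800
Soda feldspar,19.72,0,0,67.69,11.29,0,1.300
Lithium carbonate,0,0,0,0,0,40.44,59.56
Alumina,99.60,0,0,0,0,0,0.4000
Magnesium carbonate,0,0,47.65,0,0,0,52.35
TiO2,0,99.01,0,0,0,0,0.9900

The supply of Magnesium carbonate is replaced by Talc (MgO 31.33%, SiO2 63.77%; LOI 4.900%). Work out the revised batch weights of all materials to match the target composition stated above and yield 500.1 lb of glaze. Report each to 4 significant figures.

Revised batch per 500.1 lb glaze:
  Petalite: 163.4 lb
  Soda feldspar: 101.0 lb
  Lithium carbonate: 109.2 lb
  Alumina: 77.86 lb
  Talc: 82.67 lb
  TiO2: 38.69 lb
Total batch = 572.8 lb; LOI loss = 72.70 lb

Mid-chain values appear, rounded to 4 significant figures, alongside each step — exact precision is kept at all times. Each reported figure undergoes a single rounding. All derived quantities are re-derived from the weighed amounts at 500.1 lb of glass in full float precision (LOI, the totals, six oxide percentages, glass mass, yield), as given in question or answer.
Oxide-by-oxide targets in 500.1 lb glaze:
  Al2O3: 24.79% × 500.1 = 124.0 lb
  TiO2: 7.660% × 500.1 = 38.31 lb
  MgO: 5.179% × 500.1 = 25.90 lb
  SiO2: 49.81% × 500.1 = 249.1 lb
  Na2O: 2.280% × 500.1 = 11.40 lb
  Li2O: 10.29% × 500.1 = 51.46 lb
Balance tally, oxide-wise, per the reported batch figures, against the basis in use (summed amounts equal target values within answer rounding):
  Al2O3: 163.4·0.1622 + 101.0·0.1972 + 77.86·0.9960 = 124.0 lb (target 124.0 lb)
  TiO2: 38.69·0.9901 = 38.31 lb (target 38.31 lb)
  MgO: 82.67·0.3133 = 25.90 lb (target 25.90 lb)
  SiO2: 163.4·0.7833 + 101.0·0.6769 + 82.67·0.6377 = 249.1 lb (target 249.1 lb)
  Na2O: 101.0·0.1129 = 11.40 lb (target 11.40 lb)
  Li2O: 163.4·0.04470 + 109.2·0.4044 = 51.46 lb (target 51.46 lb)
Glass-mass closure: whole batch net of LOI = 500.1 lb (the Σ of target masses is 500.1 lb; basis as stated: 500.1 lb — any gap is answer rounding).
Batch grand total — Σ batch = 572.8 lb; Σ batch·LOI gives LOI loss = 72.70 lb; yield: glass divided by total = 87.31%.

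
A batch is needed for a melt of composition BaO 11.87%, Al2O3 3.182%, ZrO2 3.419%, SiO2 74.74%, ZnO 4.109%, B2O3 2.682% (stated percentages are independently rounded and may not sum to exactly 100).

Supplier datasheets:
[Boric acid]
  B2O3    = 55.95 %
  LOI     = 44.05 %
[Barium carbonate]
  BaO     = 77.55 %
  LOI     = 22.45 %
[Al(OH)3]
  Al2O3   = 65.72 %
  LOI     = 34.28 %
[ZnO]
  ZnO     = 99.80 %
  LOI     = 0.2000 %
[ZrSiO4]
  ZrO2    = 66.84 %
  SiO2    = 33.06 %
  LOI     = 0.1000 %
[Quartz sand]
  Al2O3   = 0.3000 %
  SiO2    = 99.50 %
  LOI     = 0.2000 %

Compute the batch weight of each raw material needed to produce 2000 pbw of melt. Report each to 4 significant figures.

In-progress results are printed, rounded to four significant digits, within the worked lines — the whole derivation keeps full float precision all the way through. Exactly one rounding goes into every reported value. All derived quantities (net glass mass, totals, ignition loss, the yield, six oxide percentages) are rebuilt at full float precision starting from the weights on 2000 pbw of glass, precisely as stated by the problem or the answer.
Oxide mass targets, per 2000 pbw melt:
  BaO: 11.87% × 2000 = 237.4 pbw
  Al2O3: 3.182% × 2000 = 63.64 pbw
  ZrO2: 3.419% × 2000 = 68.38 pbw
  SiO2: 74.74% × 2000 = 1495 pbw
  ZnO: 4.109% × 2000 = 82.18 pbw
  B2O3: 2.682% × 2000 = 53.64 pbw
Verifying the oxide balance applying the batch weights above, per the basis as stated (every target is met by its sum within answer rounding):
  BaO: 306.1·0.7755 = 237.4 pbw (target 237.4 pbw)
  Al2O3: 90.13·0.6572 + 1468·0.003000 = 63.64 pbw (target 63.64 pbw)
  ZrO2: 102.3·0.6684 = 68.38 pbw (target 68.38 pbw)
  SiO2: 102.3·0.3306 + 1468·0.9950 = 1494 pbw (target 1495 pbw)
  ZnO: 82.34·0.9980 = 82.18 pbw (target 82.18 pbw)
  B2O3: 95.87·0.5595 = 53.64 pbw (target 53.64 pbw)
Glass-mass sanity pass: net batch after ignition = 2000 pbw (summing oxide targets gives 2000 pbw; the stated basis being 2000 pbw — any gap is answer rounding).
Batch grand total — Σ batch = 2145 pbw; Σ batch·LOI gives LOI loss = 145.0 pbw; yield: glass divided by total = 93.24%.

Batch per 2000 pbw melt:
  Boric acid: 95.87 pbw
  Barium carbonate: 306.1 pbw
  Al(OH)3: 90.13 pbw
  ZnO: 82.34 pbw
  ZrSiO4: 102.3 pbw
  Quartz sand: 1468 pbw
Total batch = 2145 pbw; LOI loss = 145.0 pbw; yield = 93.24%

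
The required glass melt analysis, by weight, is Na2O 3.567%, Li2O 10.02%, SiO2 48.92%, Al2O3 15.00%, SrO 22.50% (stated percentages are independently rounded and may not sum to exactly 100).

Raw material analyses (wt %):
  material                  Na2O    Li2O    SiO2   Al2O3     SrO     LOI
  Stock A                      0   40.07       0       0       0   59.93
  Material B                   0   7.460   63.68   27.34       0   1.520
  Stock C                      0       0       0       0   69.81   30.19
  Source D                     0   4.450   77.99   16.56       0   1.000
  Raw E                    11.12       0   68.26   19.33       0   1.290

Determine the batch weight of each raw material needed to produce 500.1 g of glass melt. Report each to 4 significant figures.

Intermediates appear with 4-significant-figure rounding within the worked lines — all arithmetic holds exact precision throughout — exactly one rounding goes into each reported value. Derived quantities, which include totals, the yield, the five compositions, glass mass, LOI, are carried at exact precision, as written in the problem or the answer, from the batch weights per 500.1 g of glass.
Per-oxide target masses for 500.1 g glass melt:
  Na2O: 3.567% × 500.1 = 17.84 g
  Li2O: 10.02% × 500.1 = 50.11 g
  SiO2: 48.92% × 500.1 = 244.6 g
  Al2O3: 15.00% × 500.1 = 75.02 g
  SrO: 22.50% × 500.1 = 112.5 g
Checking each oxide sum per the reported batch figures, relative to the basis at hand (every target is met by its sum once rounding is allowed for):
  Na2O: 160.4·0.1112 = 17.84 g (target 17.84 g)
  Li2O: 95.23·0.4007 + 110.8·0.07460 + 82.83·0.04450 = 50.11 g (target 50.11 g)
  SiO2: 110.8·0.6368 + 82.83·0.7799 + 160.4·0.6826 = 244.6 g (target 244.6 g)
  Al2O3: 110.8·0.2734 + 82.83·0.1656 + 160.4·0.1933 = 75.01 g (target 75.02 g)
  SrO: 161.2·0.6981 = 112.5 g (target 112.5 g)
Mass balance on the glass: whole batch net of LOI = 500.1 g (the targets, summed, come to 500.1 g; the stated basis being 500.1 g — gaps are rounding artifacts).
Adding the batch up: Σ batch = 610.5 g; LOI removed, Σ of batch·LOI: 110.3 g; yield, glass over the total, = 81.93%.

Batch per 500.1 g glass melt:
  Stock A: 95.23 g
  Material B: 110.8 g
  Stock C: 161.2 g
  Source D: 82.83 g
  Raw E: 160.4 g
Total batch = 610.5 g; LOI loss = 110.3 g; yield = 81.93%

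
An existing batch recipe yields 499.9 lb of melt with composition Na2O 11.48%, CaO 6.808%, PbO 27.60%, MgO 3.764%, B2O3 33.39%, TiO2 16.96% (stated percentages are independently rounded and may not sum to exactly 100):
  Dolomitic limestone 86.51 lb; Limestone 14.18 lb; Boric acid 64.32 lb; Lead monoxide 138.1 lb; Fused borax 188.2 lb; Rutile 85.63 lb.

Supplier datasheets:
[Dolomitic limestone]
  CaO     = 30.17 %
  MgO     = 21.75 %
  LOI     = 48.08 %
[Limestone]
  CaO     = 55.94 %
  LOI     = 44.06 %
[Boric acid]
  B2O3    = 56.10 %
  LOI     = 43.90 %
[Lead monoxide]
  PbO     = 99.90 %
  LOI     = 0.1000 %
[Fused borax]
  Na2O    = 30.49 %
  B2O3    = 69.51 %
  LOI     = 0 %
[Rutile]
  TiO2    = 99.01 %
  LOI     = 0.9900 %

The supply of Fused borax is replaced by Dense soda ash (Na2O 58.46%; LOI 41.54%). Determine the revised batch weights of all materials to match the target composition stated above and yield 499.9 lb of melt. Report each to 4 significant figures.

Revised batch per 499.9 lb melt:
  Dolomitic limestone: 86.51 lb
  Limestone: 14.18 lb
  Boric acid: 297.5 lb
  Lead monoxide: 138.1 lb
  Dense soda ash: 98.17 lb
  Rutile: 85.63 lb
Total batch = 720.1 lb; LOI loss = 220.2 lb

Every computation keeps full precision at all times — values along the way are printed (rounded to four significant figures) as written — every reported value undergoes a single rounding. The derived quantities (the yield, LOI, the six compositions, glass mass, totals) are carried at full precision from the batch weights per 499.9 lb of glass, as they appear in the question or the answer.
Oxide mass targets, per 499.9 lb melt:
  Na2O: 11.48% × 499.9 = 57.39 lb
  CaO: 6.808% × 499.9 = 34.03 lb
  PbO: 27.60% × 499.9 = 138.0 lb
  MgO: 3.764% × 499.9 = 18.82 lb
  B2O3: 33.39% × 499.9 = 166.9 lb
  TiO2: 16.96% × 499.9 = 84.78 lb
Checking each oxide sum on the weights just shown, at the basis given (each sum matches its target mass inside rounding margins):
  Na2O: 98.17·0.5846 = 57.39 lb (target 57.39 lb)
  CaO: 86.51·0.3017 + 14.18·0.5594 = 34.03 lb (target 34.03 lb)
  PbO: 138.1·0.9990 = 138.0 lb (target 138.0 lb)
  MgO: 86.51·0.2175 = 18.82 lb (target 18.82 lb)
  B2O3: 297.5·0.5610 = 166.9 lb (target 166.9 lb)
  TiO2: 85.63·0.9901 = 84.78 lb (target 84.78 lb)
Mass balance on the glass: the batch minus its LOI: 499.9 lb (oxide target masses add up to 499.9 lb; stated basis 499.9 lb — any gap is answer rounding).
Total batch = Σ batch = 720.1 lb; LOI loss = Σ batch·LOI = 220.2 lb; yield = glass ÷ total batch = 69.42%.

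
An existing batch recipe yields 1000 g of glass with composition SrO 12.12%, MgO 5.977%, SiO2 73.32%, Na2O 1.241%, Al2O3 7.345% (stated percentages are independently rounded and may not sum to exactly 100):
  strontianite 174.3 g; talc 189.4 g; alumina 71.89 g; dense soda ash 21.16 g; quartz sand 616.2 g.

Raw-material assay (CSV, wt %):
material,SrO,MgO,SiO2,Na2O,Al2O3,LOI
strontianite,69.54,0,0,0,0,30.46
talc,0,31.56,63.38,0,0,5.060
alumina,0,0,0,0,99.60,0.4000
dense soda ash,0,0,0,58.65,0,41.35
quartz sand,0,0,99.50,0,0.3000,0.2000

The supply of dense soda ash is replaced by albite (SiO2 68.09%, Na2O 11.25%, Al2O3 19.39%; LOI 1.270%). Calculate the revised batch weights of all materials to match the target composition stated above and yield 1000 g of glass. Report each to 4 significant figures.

Revised batch per 1000 g glass:
  strontianite: 174.3 g
  talc: 189.4 g
  alumina: 50.64 g
  albite: 110.3 g
  quartz sand: 540.8 g
Total batch = 1065 g; LOI loss = 65.36 g

Intermediates are displayed, rounded to 4 significant figures, between the steps — all arithmetic holds full precision in every operation — every reported number takes a single rounding; all derived quantities are computed in exact precision (the five compositions, the yield, LOI, glass mass, totals) from the weighed amounts at 1000 g of glass as written in question or answer.
Oxide-by-oxide targets in 1000 g glass:
  SrO: 12.12% × 1000 = 121.2 g
  MgO: 5.977% × 1000 = 59.77 g
  SiO2: 73.32% × 1000 = 733.2 g
  Na2O: 1.241% × 1000 = 12.41 g
  Al2O3: 7.345% × 1000 = 73.45 g
Verifying the oxide balance with the batch weights as given, at the basis given (oxide sums agree with the targets modulo rounding of the values):
  SrO: 174.3·0.6954 = 121.2 g (target 121.2 g)
  MgO: 189.4·0.3156 = 59.77 g (target 59.77 g)
  SiO2: 189.4·0.6338 + 110.3·0.6809 + 540.8·0.9950 = 733.2 g (target 733.2 g)
  Na2O: 110.3·0.1125 = 12.41 g (target 12.41 g)
  Al2O3: 50.64·0.9960 + 110.3·0.1939 + 540.8·0.003000 = 73.45 g (target 73.45 g)
Glass-mass closure: net batch after ignition = 1000 g (oxide target masses add up to 1000 g; the stated basis being 1000 g — gaps are rounding artifacts).
Summing the batch: Σ batch = 1065 g; loss to ignition Σ batch·LOI = 65.36 g; yield = glass ÷ total batch = 93.87%.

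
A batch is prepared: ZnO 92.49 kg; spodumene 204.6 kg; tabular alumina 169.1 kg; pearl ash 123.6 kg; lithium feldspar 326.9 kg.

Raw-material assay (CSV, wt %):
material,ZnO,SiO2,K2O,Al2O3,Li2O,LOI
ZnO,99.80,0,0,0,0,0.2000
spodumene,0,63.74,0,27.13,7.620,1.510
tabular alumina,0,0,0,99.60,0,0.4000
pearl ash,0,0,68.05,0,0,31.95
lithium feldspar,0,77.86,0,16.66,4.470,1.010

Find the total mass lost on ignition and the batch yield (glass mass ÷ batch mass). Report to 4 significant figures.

Mid-chain values are printed with 4-significant-figure rounding as written; the working math maintains exact precision through every step. Every reported result includes exactly one rounding — derived quantities (the five compositions, totals, LOI, glass mass, the yield) are recomputed from the batch weights on 869.9 kg of glass at full float precision, as written in question or answer.
LOI of each material in turn:
  ZnO: 92.49 × 0.002000 = 0.1850 kg
  spodumene: 204.6 × 0.01510 = 3.089 kg
  tabular alumina: 169.1 × 0.004000 = 0.6764 kg
  pearl ash: 123.6 × 0.3195 = 39.49 kg
  lithium feldspar: 326.9 × 0.01010 = 3.302 kg
Total LOI = 46.74 kg
Glass = batch − LOI = 916.7 − 46.74 = 869.9 kg

LOI loss = 46.74 kg; glass = 869.9 kg; yield = 94.90%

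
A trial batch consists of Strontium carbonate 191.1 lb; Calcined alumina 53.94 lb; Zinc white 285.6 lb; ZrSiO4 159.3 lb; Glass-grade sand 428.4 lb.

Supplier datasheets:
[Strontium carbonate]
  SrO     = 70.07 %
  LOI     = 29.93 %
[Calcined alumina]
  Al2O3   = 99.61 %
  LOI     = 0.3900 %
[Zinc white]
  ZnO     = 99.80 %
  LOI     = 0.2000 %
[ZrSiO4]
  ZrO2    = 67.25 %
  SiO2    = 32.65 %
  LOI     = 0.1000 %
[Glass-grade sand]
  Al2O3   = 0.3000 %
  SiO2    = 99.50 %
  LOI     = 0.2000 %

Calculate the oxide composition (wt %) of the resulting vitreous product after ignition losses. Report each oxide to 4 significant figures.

The intermediate values are displayed (rounded to 4 significant digits) in the printout. All internal work runs at full precision at every stage. Every reported value includes exactly one rounding. Derived quantities, including LOI, the yield, the totals, net glass mass, five oxide percentages, are computed from the batch weights per 1059 lb of glass in full precision, as set out in question or answer.
Oxide-by-oxide delivered mass:
  SrO: 191.1·0.7007 = 133.9 lb
  Al2O3: 53.94·0.9961 + 428.4·0.003000 = 55.01 lb
  ZrO2: 159.3·0.6725 = 107.1 lb
  SiO2: 159.3·0.3265 + 428.4·0.9950 = 478.3 lb
  ZnO: 285.6·0.9980 = 285.0 lb
LOI: 191.1·0.2993 + 53.94·0.003900 + 285.6·0.002000 + 159.3·0.001000 + 428.4·0.002000 = 58.99 lb
Glass mass = batch − LOI = 1118 − 58.99 = 1059 lb (consistent with Σ oxide mass)
each oxide over glass, ×100, is wt %

Glass mass = 1059 lb (batch 1118 − LOI 58.99).
Composition: SrO 12.64%, Al2O3 5.193%, ZrO2 10.11%, SiO2 45.15%, ZnO 26.91%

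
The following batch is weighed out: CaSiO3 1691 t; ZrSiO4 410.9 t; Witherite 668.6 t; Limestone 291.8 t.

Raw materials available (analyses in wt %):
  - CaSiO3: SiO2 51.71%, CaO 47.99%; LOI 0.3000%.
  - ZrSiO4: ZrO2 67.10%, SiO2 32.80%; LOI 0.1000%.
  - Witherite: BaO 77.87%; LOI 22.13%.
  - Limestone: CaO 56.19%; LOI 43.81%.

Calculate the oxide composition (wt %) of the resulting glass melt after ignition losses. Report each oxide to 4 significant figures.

Working values are displayed, rounded to 4 significant figures, in the printout. All arithmetic carries full precision through the solve; exactly one rounding goes into each reported figure; all derived quantities are rebuilt at full precision (the yield, LOI, totals, the four compositions, glass mass) starting from the weights on 2781 t of glass, as quoted within problem or answer.
Mass of each oxide from the mix:
  ZrO2: 410.9·0.6710 = 275.7 t
  BaO: 668.6·0.7787 = 520.6 t
  SiO2: 1691·0.5171 + 410.9·0.3280 = 1009 t
  CaO: 1691·0.4799 + 291.8·0.5619 = 975.5 t
LOI: 1691·0.003000 + 410.9·0.001000 + 668.6·0.2213 + 291.8·0.4381 = 281.3 t
batch − LOI leaves glass = 3062 − 281.3 = 2781 t (equal to the oxide-mass sum)
each wt % is 100 × oxide ÷ glass

Glass mass = 2781 t (batch 3062 − LOI 281.3).
Composition: ZrO2 9.914%, BaO 18.72%, SiO2 36.29%, CaO 35.08%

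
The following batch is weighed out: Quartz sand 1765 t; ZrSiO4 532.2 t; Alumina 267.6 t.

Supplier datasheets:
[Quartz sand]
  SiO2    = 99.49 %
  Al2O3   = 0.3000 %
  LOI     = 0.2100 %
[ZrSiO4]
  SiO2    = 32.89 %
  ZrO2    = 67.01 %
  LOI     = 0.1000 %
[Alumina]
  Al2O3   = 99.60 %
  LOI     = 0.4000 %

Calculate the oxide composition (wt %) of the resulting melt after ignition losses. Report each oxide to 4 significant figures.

Glass mass = 2559 t (batch 2565 − LOI 5.309).
Composition: SiO2 75.45%, Al2O3 10.62%, ZrO2 13.93%

Working values are printed, rounded to four significant digits, as written — the working math maintains full precision all the way through. Each reported figure receives exactly one rounding; derived quantities (net glass mass, the three compositions, ignition loss, totals, yield) are recomputed starting from the weights for 2559 t of glass in full precision as set out in question or answer.
Oxide masses out of the charge:
  SiO2: 1765·0.9949 + 532.2·0.3289 = 1931 t
  Al2O3: 1765·0.003000 + 267.6·0.9960 = 271.8 t
  ZrO2: 532.2·0.6701 = 356.6 t
LOI: 1765·0.002100 + 532.2·0.001000 + 267.6·0.004000 = 5.309 t
Glass = total batch minus LOI = 2565 − 5.309 = 2559 t (equal to the oxide-mass sum)
wt % = oxide mass / glass mass × 100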